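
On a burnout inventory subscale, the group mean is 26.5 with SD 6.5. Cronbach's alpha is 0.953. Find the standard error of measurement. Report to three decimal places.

SEM = SD · √(1 − ρ) = 6.5 × √0.047 = 6.5 × 0.2168 = 1.4092

1.409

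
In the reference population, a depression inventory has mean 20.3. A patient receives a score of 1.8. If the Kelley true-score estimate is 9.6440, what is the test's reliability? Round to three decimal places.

T̂ = ρX + (1 − ρ)μ  ⇒  T̂ − μ = ρ(X − μ)
ρ = (T̂ − μ)/(X − μ) = (9.6440 − 20.3) / (1.8 − 20.3) = -10.6560 / -18.5 = 0.57600

0.576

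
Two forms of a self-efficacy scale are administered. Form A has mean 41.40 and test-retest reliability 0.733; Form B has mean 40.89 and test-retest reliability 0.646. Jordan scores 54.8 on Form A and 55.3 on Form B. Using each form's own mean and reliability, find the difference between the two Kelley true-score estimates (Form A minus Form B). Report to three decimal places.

1.023

T̂_A = 0.733(54.8) + 0.267(41.40) = 51.22220
T̂_B = 0.646(55.3) + 0.354(40.89) = 50.19886
T̂_A − T̂_B = 1.02334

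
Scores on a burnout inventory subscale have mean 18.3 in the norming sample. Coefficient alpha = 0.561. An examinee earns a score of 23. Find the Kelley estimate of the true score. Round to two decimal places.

T̂ = 0.561(23) + 0.439(18.3) = 12.903 + 8.0337 = 20.937 → 20.94

20.94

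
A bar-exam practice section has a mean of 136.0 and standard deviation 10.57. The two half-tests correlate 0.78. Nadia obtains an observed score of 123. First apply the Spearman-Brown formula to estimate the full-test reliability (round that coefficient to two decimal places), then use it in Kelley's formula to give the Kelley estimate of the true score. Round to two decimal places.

124.56

Spearman-Brown: ρ = 2r/(1 + r) = 2(0.78)/(1 + 0.78) = 1.560/1.78 = 0.8764 → 0.88
T̂ = 0.88(123) + 0.12(136.0) = 108.24 + 16.320 = 124.560 → 124.56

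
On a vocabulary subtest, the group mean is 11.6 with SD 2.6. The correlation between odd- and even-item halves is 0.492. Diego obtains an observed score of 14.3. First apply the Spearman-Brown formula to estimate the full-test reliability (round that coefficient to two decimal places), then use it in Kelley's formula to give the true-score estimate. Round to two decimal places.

Spearman-Brown: ρ = 2r/(1 + r) = 2(0.492)/(1 + 0.492) = 0.9840/1.492 = 0.6595 → 0.66
T̂ = ρX + (1 − ρ)μ
  = 0.66 × 14.3 + 0.34 × 11.6
  = 9.438 + 3.944
  = 13.382
  ≈ 13.38

13.38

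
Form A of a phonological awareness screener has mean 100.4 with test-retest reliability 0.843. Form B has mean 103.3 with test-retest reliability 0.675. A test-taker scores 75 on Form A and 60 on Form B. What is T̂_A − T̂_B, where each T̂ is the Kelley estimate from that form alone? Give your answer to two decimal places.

4.92

T̂_A = 0.843(75) + 0.157(100.4) = 78.9878
T̂_B = 0.675(60) + 0.325(103.3) = 74.0725
T̂_A − T̂_B = 4.9153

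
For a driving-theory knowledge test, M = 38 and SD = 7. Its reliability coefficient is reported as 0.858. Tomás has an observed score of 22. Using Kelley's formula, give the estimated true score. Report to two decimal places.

T̂ = 0.858(22) + 0.142(38) = 18.876 + 5.396 = 24.272 → 24.27

24.27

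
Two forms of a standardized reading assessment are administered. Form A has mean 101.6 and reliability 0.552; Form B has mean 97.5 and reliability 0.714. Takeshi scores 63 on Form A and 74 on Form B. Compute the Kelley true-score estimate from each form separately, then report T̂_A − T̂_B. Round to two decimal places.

-0.43

T̂_A = 0.552(63) + 0.448(101.6) = 80.2928
T̂_B = 0.714(74) + 0.286(97.5) = 80.7210
T̂_A − T̂_B = -0.4282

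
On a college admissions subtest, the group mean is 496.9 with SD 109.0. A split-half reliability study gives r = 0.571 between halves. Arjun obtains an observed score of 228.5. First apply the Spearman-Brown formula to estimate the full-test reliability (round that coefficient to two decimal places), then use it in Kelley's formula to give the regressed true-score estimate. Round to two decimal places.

Spearman-Brown: ρ = 2r/(1 + r) = 2(0.571)/(1 + 0.571) = 1.1420/1.571 = 0.7269 → 0.73
Weight the observed score by reliability and the mean by (1 − reliability): T̂ = 0.73·228.5 + 0.27·496.9 = 166.805 + 134.163 = 300.968.

300.97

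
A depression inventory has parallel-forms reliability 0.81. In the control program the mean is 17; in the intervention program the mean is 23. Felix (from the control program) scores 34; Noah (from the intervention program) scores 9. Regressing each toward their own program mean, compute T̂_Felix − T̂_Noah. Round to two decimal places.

T̂_Felix = 0.81(34) + 0.19(17) = 30.7700
T̂_Noah = 0.81(9) + 0.19(23) = 11.6600
Difference = 30.7700 − 11.6600 = 19.1100

19.11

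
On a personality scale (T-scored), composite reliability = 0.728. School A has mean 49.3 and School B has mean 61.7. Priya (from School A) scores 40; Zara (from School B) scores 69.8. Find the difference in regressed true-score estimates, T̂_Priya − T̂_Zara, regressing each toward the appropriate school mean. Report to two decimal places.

T̂_Priya = 0.728(40) + 0.272(49.3) = 42.5296
T̂_Zara = 0.728(69.8) + 0.272(61.7) = 67.5968
Difference = 42.5296 − 67.5968 = -25.0672

-25.07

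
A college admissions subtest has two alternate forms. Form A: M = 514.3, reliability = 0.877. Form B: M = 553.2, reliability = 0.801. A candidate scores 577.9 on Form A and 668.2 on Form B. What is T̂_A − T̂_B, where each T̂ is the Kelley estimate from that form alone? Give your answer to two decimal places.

-75.24

T̂_A = 0.877(577.9) + 0.123(514.3) = 570.0772
T̂_B = 0.801(668.2) + 0.199(553.2) = 645.3150
T̂_A − T̂_B = -75.2378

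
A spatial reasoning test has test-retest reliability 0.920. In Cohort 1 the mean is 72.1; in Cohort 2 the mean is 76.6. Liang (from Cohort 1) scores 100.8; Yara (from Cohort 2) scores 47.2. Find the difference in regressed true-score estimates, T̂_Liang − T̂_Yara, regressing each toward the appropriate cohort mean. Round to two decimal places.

T̂_Liang = 0.920(100.8) + 0.080(72.1) = 98.5040
T̂_Yara = 0.920(47.2) + 0.080(76.6) = 49.5520
Difference = 98.5040 − 49.5520 = 48.9520

48.95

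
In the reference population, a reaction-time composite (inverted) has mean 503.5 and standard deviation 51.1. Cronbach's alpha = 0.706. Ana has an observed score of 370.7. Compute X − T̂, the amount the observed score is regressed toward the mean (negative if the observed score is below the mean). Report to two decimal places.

Kelley's formula gives T̂ = 0.706·370.7 + 0.294·503.5 = 261.7142 + 148.0290 = 409.7432.
X − T̂ = 370.7 − 409.743 = -39.043 → -39.04

-39.04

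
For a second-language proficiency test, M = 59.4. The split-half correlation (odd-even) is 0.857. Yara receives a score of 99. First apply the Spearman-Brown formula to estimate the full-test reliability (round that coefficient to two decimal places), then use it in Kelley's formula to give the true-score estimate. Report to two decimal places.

95.83

Spearman-Brown: ρ = 2r/(1 + r) = 2(0.857)/(1 + 0.857) = 1.7140/1.857 = 0.9230 → 0.92
T̂ = 0.92(99) + 0.08(59.4) = 91.08 + 4.752 = 95.832 → 95.83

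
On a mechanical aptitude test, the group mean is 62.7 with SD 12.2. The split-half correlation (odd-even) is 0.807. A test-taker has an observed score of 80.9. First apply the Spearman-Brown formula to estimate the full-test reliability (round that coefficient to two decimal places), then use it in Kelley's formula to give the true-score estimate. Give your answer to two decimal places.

78.90

Spearman-Brown: ρ = 2r/(1 + r) = 2(0.807)/(1 + 0.807) = 1.6140/1.807 = 0.8932 → 0.89
T̂ = ρX + (1 − ρ)μ
  = 0.89 × 80.9 + 0.11 × 62.7
  = 72.001 + 6.897
  = 78.898
  ≈ 78.90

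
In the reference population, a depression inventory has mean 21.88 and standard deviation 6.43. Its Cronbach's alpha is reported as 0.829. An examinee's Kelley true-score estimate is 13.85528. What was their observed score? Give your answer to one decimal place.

12.2

T̂ = ρX + (1 − ρ)μ  ⇒  X = (T̂ − (1 − ρ)μ) / ρ
X = (13.85528 − 0.171 × 21.88) / 0.829 = (13.85528 − 3.74148) / 0.829 = 10.11380 / 0.829 = 12.200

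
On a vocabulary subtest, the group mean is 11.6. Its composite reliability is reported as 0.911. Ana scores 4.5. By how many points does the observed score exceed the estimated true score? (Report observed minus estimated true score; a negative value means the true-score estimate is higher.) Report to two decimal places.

-0.63

T̂ = 0.911(4.5) + 0.089(11.6) = 4.0995 + 1.0324 = 5.1319 → 5.132
X − T̂ = 4.5 − 5.132 = -0.632 → -0.63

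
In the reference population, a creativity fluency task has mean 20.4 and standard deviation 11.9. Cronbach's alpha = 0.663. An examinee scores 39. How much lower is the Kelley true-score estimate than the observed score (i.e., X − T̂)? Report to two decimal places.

Kelley's formula gives T̂ = 0.663·39 + 0.337·20.4 = 25.857 + 6.8748 = 32.7318.
X − T̂ = 39 − 32.732 = 6.268 → 6.27

6.27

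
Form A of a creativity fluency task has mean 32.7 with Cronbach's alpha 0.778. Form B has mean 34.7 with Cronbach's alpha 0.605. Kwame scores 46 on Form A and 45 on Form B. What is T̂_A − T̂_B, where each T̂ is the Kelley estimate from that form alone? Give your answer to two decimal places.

T̂_A = 0.778(46) + 0.222(32.7) = 43.0474
T̂_B = 0.605(45) + 0.395(34.7) = 40.9315
T̂_A − T̂_B = 2.1159

2.12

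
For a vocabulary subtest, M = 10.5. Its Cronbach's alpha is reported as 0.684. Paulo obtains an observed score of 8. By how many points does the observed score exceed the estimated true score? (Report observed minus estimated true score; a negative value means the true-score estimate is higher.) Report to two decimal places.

T̂ = ρX + (1 − ρ)μ
  = 0.684 × 8 + 0.316 × 10.5
  = 5.472 + 3.3180
  = 8.7900
  ≈ 8.790
X − T̂ = 8 − 8.790 = -0.790 → -0.79

-0.79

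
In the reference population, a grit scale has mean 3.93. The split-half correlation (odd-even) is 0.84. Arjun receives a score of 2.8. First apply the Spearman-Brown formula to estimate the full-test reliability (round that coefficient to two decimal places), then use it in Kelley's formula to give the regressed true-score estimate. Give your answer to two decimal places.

2.90

Spearman-Brown: ρ = 2r/(1 + r) = 2(0.84)/(1 + 0.84) = 1.680/1.84 = 0.9130 → 0.91
T̂ = ρX + (1 − ρ)μ
  = 0.91 × 2.8 + 0.09 × 3.93
  = 2.548 + 0.3537
  = 2.902
  ≈ 2.90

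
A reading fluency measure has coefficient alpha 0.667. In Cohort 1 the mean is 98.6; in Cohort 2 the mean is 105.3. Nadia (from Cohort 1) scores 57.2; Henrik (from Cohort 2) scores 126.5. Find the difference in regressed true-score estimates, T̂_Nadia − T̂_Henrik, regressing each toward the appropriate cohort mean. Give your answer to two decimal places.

-48.45

T̂_Nadia = 0.667(57.2) + 0.333(98.6) = 70.9862
T̂_Henrik = 0.667(126.5) + 0.333(105.3) = 119.4404
Difference = 70.9862 − 119.4404 = -48.4542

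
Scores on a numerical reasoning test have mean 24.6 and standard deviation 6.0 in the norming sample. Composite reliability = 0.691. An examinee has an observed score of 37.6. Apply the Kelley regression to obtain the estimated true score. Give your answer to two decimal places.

T̂ = 0.691(37.6) + 0.309(24.6) = 25.9816 + 7.6014 = 33.583 → 33.58

33.58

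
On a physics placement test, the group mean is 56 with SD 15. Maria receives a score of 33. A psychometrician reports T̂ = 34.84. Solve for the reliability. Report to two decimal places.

T̂ = ρX + (1 − ρ)μ  ⇒  T̂ − μ = ρ(X − μ)
ρ = (T̂ − μ)/(X − μ) = (34.84 − 56) / (33 − 56) = -21.16 / -23.0 = 0.9200

0.92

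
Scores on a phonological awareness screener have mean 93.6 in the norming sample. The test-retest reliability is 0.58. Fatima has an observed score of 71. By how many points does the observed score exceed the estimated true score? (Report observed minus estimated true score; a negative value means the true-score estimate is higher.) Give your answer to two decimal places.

-9.49

Kelley's formula gives T̂ = 0.58·71 + 0.42·93.6 = 41.18 + 39.312 = 80.4920.
X − T̂ = 71 − 80.492 = -9.492 → -9.49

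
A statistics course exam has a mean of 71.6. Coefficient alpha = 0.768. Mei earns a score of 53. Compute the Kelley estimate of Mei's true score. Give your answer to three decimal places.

T̂ = 0.768(53) + 0.232(71.6) = 40.704 + 16.6112 = 57.3152 → 57.315

57.315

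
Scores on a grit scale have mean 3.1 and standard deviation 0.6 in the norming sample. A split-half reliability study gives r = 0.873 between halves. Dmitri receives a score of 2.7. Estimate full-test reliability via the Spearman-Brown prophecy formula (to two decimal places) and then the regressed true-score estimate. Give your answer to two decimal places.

Spearman-Brown: ρ = 2r/(1 + r) = 2(0.873)/(1 + 0.873) = 1.7460/1.873 = 0.9322 → 0.93
Kelley's formula gives T̂ = 0.93·2.7 + 0.07·3.1 = 2.511 + 0.217 = 2.728.

2.73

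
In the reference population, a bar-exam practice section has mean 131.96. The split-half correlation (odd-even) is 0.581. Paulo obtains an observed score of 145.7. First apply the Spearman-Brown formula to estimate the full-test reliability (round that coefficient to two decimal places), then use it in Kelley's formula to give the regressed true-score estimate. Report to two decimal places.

Spearman-Brown: ρ = 2r/(1 + r) = 2(0.581)/(1 + 0.581) = 1.1620/1.581 = 0.7350 → 0.73
T̂ = 0.73(145.7) + 0.27(131.96) = 106.361 + 35.6292 = 141.990 → 141.99

141.99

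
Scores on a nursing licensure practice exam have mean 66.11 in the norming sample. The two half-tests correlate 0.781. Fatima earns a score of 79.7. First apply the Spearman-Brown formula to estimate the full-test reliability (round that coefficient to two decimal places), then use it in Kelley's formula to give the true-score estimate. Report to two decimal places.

78.07

Spearman-Brown: ρ = 2r/(1 + r) = 2(0.781)/(1 + 0.781) = 1.5620/1.781 = 0.8770 → 0.88
T̂ = ρX + (1 − ρ)μ
  = 0.88 × 79.7 + 0.12 × 66.11
  = 70.136 + 7.9332
  = 78.069
  ≈ 78.07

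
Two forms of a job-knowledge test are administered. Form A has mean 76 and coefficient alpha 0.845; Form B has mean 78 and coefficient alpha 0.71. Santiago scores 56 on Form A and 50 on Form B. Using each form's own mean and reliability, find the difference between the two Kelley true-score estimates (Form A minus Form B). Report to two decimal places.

T̂_A = 0.845(56) + 0.155(76) = 59.1000
T̂_B = 0.71(50) + 0.29(78) = 58.1200
T̂_A − T̂_B = 0.9800

0.98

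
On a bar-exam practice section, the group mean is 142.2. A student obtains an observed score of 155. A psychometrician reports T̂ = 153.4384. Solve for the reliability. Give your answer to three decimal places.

0.878

T̂ = ρX + (1 − ρ)μ  ⇒  T̂ − μ = ρ(X − μ)
ρ = (T̂ − μ)/(X − μ) = (153.4384 − 142.2) / (155 − 142.2) = 11.2384 / 12.8 = 0.87800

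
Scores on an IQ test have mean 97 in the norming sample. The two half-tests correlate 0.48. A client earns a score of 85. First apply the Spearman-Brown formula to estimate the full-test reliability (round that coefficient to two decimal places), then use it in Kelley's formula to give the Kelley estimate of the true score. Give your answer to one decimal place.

Spearman-Brown: ρ = 2r/(1 + r) = 2(0.48)/(1 + 0.48) = 0.960/1.48 = 0.6486 → 0.65
Weight the observed score by reliability and the mean by (1 − reliability): T̂ = 0.65·85 + 0.35·97 = 55.25 + 33.95 = 89.20.

89.2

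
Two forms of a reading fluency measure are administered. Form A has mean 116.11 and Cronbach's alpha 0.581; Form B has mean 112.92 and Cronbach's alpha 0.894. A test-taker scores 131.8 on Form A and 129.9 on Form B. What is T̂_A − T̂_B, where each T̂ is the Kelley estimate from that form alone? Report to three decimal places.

T̂_A = 0.581(131.8) + 0.419(116.11) = 125.22589
T̂_B = 0.894(129.9) + 0.106(112.92) = 128.10012
T̂_A − T̂_B = -2.87423

-2.874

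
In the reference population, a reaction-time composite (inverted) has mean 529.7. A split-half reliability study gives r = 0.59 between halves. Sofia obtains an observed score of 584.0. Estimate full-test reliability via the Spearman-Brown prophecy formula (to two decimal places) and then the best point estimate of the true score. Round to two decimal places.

Spearman-Brown: ρ = 2r/(1 + r) = 2(0.59)/(1 + 0.59) = 1.180/1.59 = 0.7421 → 0.74
T̂ = 0.74(584.0) + 0.26(529.7) = 432.160 + 137.722 = 569.882 → 569.88

569.88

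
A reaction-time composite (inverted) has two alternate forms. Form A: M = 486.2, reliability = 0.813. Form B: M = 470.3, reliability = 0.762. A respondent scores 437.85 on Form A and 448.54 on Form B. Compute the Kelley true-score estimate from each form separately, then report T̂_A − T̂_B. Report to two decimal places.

T̂_A = 0.813(437.85) + 0.187(486.2) = 446.8914
T̂_B = 0.762(448.54) + 0.238(470.3) = 453.7189
T̂_A − T̂_B = -6.8274

-6.83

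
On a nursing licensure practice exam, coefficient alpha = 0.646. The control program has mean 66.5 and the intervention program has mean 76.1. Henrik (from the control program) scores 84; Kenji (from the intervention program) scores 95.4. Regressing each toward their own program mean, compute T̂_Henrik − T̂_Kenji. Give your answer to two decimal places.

T̂_Henrik = 0.646(84) + 0.354(66.5) = 77.8050
T̂_Kenji = 0.646(95.4) + 0.354(76.1) = 88.5678
Difference = 77.8050 − 88.5678 = -10.7628

-10.76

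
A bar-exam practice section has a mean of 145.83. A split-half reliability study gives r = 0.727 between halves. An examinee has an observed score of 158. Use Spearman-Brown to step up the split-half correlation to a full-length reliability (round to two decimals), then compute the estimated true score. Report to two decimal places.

Spearman-Brown: ρ = 2r/(1 + r) = 2(0.727)/(1 + 0.727) = 1.4540/1.727 = 0.8419 → 0.84
T̂ = ρX + (1 − ρ)μ
  = 0.84 × 158 + 0.16 × 145.83
  = 132.72 + 23.3328
  = 156.053
  ≈ 156.05

156.05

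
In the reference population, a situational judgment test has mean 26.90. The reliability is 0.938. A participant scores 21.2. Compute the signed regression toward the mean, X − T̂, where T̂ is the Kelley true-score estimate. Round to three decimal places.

-0.353

Weight the observed score by reliability and the mean by (1 − reliability): T̂ = 0.938·21.2 + 0.062·26.90 = 19.8856 + 1.66780 = 21.55340.
X − T̂ = 21.2 − 21.5534 = -0.3534 → -0.353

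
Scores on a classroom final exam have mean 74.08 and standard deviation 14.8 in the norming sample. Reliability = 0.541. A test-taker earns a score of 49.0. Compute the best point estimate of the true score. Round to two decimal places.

T̂ = ρX + (1 − ρ)μ
  = 0.541 × 49.0 + 0.459 × 74.08
  = 26.5090 + 34.00272
  = 60.512
  ≈ 60.51

60.51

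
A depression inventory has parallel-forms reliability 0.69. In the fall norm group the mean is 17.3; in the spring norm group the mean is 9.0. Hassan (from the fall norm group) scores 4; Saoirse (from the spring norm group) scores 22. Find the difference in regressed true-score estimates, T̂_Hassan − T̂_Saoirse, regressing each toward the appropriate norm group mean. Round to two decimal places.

-9.85

T̂_Hassan = 0.69(4) + 0.31(17.3) = 8.1230
T̂_Saoirse = 0.69(22) + 0.31(9.0) = 17.9700
Difference = 8.1230 − 17.9700 = -9.8470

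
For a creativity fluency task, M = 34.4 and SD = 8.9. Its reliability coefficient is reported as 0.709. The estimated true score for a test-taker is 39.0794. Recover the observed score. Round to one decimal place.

41.0

T̂ = ρX + (1 − ρ)μ  ⇒  X = (T̂ − (1 − ρ)μ) / ρ
X = (39.0794 − 0.291 × 34.4) / 0.709 = (39.0794 − 10.0104) / 0.709 = 29.0690 / 0.709 = 41.000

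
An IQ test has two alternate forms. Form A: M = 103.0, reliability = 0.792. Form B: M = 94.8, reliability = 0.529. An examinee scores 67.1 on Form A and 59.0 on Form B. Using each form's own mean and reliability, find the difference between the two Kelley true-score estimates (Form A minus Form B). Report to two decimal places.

-1.29

T̂_A = 0.792(67.1) + 0.208(103.0) = 74.5672
T̂_B = 0.529(59.0) + 0.471(94.8) = 75.8618
T̂_A − T̂_B = -1.2946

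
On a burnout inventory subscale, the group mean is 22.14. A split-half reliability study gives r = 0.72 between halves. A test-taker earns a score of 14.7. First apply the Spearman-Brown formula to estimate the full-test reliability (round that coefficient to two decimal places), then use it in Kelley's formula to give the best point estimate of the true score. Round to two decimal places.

15.89

Spearman-Brown: ρ = 2r/(1 + r) = 2(0.72)/(1 + 0.72) = 1.440/1.72 = 0.8372 → 0.84
T̂ = 0.84(14.7) + 0.16(22.14) = 12.348 + 3.5424 = 15.890 → 15.89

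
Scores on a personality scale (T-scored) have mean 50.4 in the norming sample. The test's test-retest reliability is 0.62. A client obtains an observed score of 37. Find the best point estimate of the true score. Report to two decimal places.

42.09

T̂ = ρX + (1 − ρ)μ
  = 0.62 × 37 + 0.38 × 50.4
  = 22.94 + 19.152
  = 42.092
  ≈ 42.09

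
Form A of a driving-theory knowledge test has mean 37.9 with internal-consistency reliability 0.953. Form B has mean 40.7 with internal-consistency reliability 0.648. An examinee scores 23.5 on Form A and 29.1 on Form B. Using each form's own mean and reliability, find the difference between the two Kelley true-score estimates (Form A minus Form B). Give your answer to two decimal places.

T̂_A = 0.953(23.5) + 0.047(37.9) = 24.1768
T̂_B = 0.648(29.1) + 0.352(40.7) = 33.1832
T̂_A − T̂_B = -9.0064

-9.01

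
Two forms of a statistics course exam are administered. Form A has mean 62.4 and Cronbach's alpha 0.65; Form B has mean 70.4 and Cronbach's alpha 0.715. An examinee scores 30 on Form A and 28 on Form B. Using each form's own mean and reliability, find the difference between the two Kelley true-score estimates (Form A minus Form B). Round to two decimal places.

T̂_A = 0.65(30) + 0.35(62.4) = 41.3400
T̂_B = 0.715(28) + 0.285(70.4) = 40.0840
T̂_A − T̂_B = 1.2560

1.26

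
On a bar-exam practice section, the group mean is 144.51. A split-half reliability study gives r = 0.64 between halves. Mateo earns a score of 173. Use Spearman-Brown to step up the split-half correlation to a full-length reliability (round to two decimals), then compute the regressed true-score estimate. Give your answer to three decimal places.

166.732

Spearman-Brown: ρ = 2r/(1 + r) = 2(0.64)/(1 + 0.64) = 1.280/1.64 = 0.7805 → 0.78
Weight the observed score by reliability and the mean by (1 − reliability): T̂ = 0.78·173 + 0.22·144.51 = 134.94 + 31.7922 = 166.7322.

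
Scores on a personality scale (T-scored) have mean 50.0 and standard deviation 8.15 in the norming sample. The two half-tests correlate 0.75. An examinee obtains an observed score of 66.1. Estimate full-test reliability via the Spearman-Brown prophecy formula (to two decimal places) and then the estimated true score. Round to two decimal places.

Spearman-Brown: ρ = 2r/(1 + r) = 2(0.75)/(1 + 0.75) = 1.500/1.75 = 0.8571 → 0.86
T̂ = 0.86(66.1) + 0.14(50.0) = 56.846 + 7.000 = 63.846 → 63.85

63.85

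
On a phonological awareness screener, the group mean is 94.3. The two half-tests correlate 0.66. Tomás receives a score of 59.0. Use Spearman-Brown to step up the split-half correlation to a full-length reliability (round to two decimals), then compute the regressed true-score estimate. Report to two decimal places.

66.06

Spearman-Brown: ρ = 2r/(1 + r) = 2(0.66)/(1 + 0.66) = 1.320/1.66 = 0.7952 → 0.80
T̂ = ρX + (1 − ρ)μ
  = 0.80 × 59.0 + 0.20 × 94.3
  = 47.200 + 18.860
  = 66.060
  ≈ 66.06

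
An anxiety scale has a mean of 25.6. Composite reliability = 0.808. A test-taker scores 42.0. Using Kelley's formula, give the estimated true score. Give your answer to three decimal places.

38.851

Regress the observed score toward the mean by the unreliability: T̂ = 0.808·42.0 + 0.192·25.6 = 33.9360 + 4.9152 = 38.8512.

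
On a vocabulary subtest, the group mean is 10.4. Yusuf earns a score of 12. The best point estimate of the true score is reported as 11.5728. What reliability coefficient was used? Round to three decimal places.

T̂ = ρX + (1 − ρ)μ  ⇒  T̂ − μ = ρ(X − μ)
ρ = (T̂ − μ)/(X − μ) = (11.5728 − 10.4) / (12 − 10.4) = 1.1728 / 1.6 = 0.73300

0.733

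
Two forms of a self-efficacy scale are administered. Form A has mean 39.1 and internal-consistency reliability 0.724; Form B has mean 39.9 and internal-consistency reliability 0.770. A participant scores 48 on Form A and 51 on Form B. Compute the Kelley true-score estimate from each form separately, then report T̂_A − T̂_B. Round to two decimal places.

T̂_A = 0.724(48) + 0.276(39.1) = 45.5436
T̂_B = 0.770(51) + 0.230(39.9) = 48.4470
T̂_A − T̂_B = -2.9034

-2.90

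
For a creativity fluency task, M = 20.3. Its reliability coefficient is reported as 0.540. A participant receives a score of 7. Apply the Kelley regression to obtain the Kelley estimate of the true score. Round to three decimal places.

Kelley's formula gives T̂ = 0.540·7 + 0.460·20.3 = 3.780 + 9.3380 = 13.1180.

13.118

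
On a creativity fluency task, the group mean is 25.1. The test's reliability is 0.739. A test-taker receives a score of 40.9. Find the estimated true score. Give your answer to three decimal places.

T̂ = 0.739(40.9) + 0.261(25.1) = 30.2251 + 6.5511 = 36.7762 → 36.776

36.776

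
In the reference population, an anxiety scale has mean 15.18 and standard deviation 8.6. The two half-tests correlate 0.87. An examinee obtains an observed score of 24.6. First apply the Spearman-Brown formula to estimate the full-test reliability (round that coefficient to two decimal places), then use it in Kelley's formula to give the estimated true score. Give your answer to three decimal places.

23.941

Spearman-Brown: ρ = 2r/(1 + r) = 2(0.87)/(1 + 0.87) = 1.740/1.87 = 0.9305 → 0.93
T̂ = 0.93(24.6) + 0.07(15.18) = 22.878 + 1.0626 = 23.9406 → 23.941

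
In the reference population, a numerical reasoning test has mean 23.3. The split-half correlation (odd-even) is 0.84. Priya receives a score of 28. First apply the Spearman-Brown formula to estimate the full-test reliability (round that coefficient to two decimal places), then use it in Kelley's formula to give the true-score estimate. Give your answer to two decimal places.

27.58

Spearman-Brown: ρ = 2r/(1 + r) = 2(0.84)/(1 + 0.84) = 1.680/1.84 = 0.9130 → 0.91
T̂ = 0.91(28) + 0.09(23.3) = 25.48 + 2.097 = 27.577 → 27.58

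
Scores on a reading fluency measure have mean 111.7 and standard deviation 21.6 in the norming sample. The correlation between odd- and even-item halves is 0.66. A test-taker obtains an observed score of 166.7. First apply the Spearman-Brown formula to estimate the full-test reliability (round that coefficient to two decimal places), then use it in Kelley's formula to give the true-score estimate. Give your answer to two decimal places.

155.70

Spearman-Brown: ρ = 2r/(1 + r) = 2(0.66)/(1 + 0.66) = 1.320/1.66 = 0.7952 → 0.80
T̂ = 0.80(166.7) + 0.20(111.7) = 133.360 + 22.340 = 155.700 → 155.70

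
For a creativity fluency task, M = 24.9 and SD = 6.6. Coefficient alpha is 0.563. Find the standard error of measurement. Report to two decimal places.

SEM = SD · √(1 − ρ) = 6.6 × √0.437 = 6.6 × 0.6611 = 4.363

4.36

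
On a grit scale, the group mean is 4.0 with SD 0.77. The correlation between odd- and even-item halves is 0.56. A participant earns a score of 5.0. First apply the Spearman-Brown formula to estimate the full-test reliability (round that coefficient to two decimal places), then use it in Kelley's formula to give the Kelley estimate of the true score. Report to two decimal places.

Spearman-Brown: ρ = 2r/(1 + r) = 2(0.56)/(1 + 0.56) = 1.120/1.56 = 0.7179 → 0.72
T̂ = ρX + (1 − ρ)μ
  = 0.72 × 5.0 + 0.28 × 4.0
  = 3.600 + 1.120
  = 4.720
  ≈ 4.72

4.72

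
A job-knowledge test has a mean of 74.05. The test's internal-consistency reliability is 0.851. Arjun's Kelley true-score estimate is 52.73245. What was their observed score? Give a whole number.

T̂ = ρX + (1 − ρ)μ  ⇒  X = (T̂ − (1 − ρ)μ) / ρ
X = (52.73245 − 0.149 × 74.05) / 0.851 = (52.73245 − 11.03345) / 0.851 = 41.69900 / 0.851 = 49.00

49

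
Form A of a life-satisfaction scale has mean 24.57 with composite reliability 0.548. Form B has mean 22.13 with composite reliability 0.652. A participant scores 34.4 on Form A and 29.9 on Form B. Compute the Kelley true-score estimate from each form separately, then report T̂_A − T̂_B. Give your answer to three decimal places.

2.761

T̂_A = 0.548(34.4) + 0.452(24.57) = 29.95684
T̂_B = 0.652(29.9) + 0.348(22.13) = 27.19604
T̂_A − T̂_B = 2.76080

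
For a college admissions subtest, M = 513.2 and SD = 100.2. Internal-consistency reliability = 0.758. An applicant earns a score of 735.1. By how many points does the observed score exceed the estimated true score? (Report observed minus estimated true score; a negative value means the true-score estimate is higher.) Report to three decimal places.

53.700

T̂ = 0.758(735.1) + 0.242(513.2) = 557.2058 + 124.1944 = 681.40020 → 681.4002
X − T̂ = 735.1 − 681.4002 = 53.6998 → 53.700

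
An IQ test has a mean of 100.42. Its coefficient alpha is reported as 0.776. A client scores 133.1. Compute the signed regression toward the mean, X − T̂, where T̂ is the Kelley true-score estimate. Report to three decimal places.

Kelley's formula gives T̂ = 0.776·133.1 + 0.224·100.42 = 103.2856 + 22.49408 = 125.77968.
X − T̂ = 133.1 − 125.7797 = 7.3203 → 7.320

7.320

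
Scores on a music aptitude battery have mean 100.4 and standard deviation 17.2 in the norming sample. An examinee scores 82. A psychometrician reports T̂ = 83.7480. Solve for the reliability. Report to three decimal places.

T̂ = ρX + (1 − ρ)μ  ⇒  T̂ − μ = ρ(X − μ)
ρ = (T̂ − μ)/(X − μ) = (83.7480 − 100.4) / (82 − 100.4) = -16.6520 / -18.4 = 0.90500

0.905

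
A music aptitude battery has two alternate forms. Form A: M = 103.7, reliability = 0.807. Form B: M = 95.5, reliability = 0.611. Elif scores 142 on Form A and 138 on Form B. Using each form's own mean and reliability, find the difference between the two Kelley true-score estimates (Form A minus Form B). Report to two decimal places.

T̂_A = 0.807(142) + 0.193(103.7) = 134.6081
T̂_B = 0.611(138) + 0.389(95.5) = 121.4675
T̂_A − T̂_B = 13.1406

13.14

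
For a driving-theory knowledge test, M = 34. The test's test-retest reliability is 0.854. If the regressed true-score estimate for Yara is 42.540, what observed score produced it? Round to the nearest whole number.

44

T̂ = ρX + (1 − ρ)μ  ⇒  X = (T̂ − (1 − ρ)μ) / ρ
X = (42.540 − 0.146 × 34) / 0.854 = (42.540 − 4.964) / 0.854 = 37.576 / 0.854 = 44.00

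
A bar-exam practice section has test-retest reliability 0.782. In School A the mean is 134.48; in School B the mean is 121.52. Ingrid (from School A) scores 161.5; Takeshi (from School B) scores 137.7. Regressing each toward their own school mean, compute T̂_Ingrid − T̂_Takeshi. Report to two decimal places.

21.44

T̂_Ingrid = 0.782(161.5) + 0.218(134.48) = 155.6096
T̂_Takeshi = 0.782(137.7) + 0.218(121.52) = 134.1728
Difference = 155.6096 − 134.1728 = 21.4369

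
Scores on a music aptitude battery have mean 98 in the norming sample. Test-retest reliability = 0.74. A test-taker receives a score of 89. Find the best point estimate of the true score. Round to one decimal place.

91.3

T̂ = ρX + (1 − ρ)μ
  = 0.74 × 89 + 0.26 × 98
  = 65.86 + 25.48
  = 91.34
  ≈ 91.3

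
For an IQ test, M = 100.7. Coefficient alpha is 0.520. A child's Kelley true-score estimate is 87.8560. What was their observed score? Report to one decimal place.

76.0

T̂ = ρX + (1 − ρ)μ  ⇒  X = (T̂ − (1 − ρ)μ) / ρ
X = (87.8560 − 0.480 × 100.7) / 0.520 = (87.8560 − 48.3360) / 0.520 = 39.5200 / 0.520 = 76.000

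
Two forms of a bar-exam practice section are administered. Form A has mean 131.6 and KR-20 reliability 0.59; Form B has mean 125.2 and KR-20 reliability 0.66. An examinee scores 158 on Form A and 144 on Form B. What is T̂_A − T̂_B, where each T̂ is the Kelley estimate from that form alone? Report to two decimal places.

T̂_A = 0.59(158) + 0.41(131.6) = 147.1760
T̂_B = 0.66(144) + 0.34(125.2) = 137.6080
T̂_A − T̂_B = 9.5680

9.57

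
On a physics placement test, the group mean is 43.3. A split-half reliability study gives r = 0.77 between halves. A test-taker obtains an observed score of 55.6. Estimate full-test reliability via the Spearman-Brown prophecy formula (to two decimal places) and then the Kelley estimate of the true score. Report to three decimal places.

Spearman-Brown: ρ = 2r/(1 + r) = 2(0.77)/(1 + 0.77) = 1.540/1.77 = 0.8701 → 0.87
Regress the observed score toward the mean by the unreliability: T̂ = 0.87·55.6 + 0.13·43.3 = 48.372 + 5.629 = 54.0010.

54.001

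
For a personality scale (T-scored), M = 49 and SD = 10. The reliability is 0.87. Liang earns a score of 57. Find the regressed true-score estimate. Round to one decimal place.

56.0

T̂ = 0.87(57) + 0.13(49) = 49.59 + 6.37 = 55.96 → 56.0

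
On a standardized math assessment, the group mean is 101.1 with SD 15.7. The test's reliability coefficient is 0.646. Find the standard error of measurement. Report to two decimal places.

9.34

SEM = SD · √(1 − ρ) = 15.7 × √0.354 = 15.7 × 0.5950 = 9.341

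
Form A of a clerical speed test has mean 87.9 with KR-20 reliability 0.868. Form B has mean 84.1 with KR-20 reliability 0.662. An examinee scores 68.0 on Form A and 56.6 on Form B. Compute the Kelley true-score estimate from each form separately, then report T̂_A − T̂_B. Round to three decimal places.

T̂_A = 0.868(68.0) + 0.132(87.9) = 70.62680
T̂_B = 0.662(56.6) + 0.338(84.1) = 65.89500
T̂_A − T̂_B = 4.73180

4.732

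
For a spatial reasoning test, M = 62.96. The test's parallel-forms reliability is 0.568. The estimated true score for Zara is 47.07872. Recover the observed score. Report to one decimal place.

T̂ = ρX + (1 − ρ)μ  ⇒  X = (T̂ − (1 − ρ)μ) / ρ
X = (47.07872 − 0.432 × 62.96) / 0.568 = (47.07872 − 27.19872) / 0.568 = 19.88000 / 0.568 = 35.000

35.0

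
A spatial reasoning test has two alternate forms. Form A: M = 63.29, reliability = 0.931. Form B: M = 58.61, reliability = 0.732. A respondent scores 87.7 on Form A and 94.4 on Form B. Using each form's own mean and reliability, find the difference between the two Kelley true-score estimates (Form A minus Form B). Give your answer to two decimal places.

1.21

T̂_A = 0.931(87.7) + 0.069(63.29) = 86.0157
T̂_B = 0.732(94.4) + 0.268(58.61) = 84.8083
T̂_A − T̂_B = 1.2074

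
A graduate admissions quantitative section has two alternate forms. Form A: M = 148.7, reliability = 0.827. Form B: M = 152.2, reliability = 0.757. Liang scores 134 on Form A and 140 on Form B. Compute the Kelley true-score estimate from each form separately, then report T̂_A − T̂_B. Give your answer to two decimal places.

T̂_A = 0.827(134) + 0.173(148.7) = 136.5431
T̂_B = 0.757(140) + 0.243(152.2) = 142.9646
T̂_A − T̂_B = -6.4215

-6.42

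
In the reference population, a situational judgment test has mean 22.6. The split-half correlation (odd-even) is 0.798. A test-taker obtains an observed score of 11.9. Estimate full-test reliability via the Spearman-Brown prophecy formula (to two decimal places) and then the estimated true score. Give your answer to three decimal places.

13.077

Spearman-Brown: ρ = 2r/(1 + r) = 2(0.798)/(1 + 0.798) = 1.5960/1.798 = 0.8877 → 0.89
T̂ = ρX + (1 − ρ)μ
  = 0.89 × 11.9 + 0.11 × 22.6
  = 10.591 + 2.486
  = 13.0770
  ≈ 13.077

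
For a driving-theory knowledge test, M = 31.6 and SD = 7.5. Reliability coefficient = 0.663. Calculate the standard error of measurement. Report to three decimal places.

4.354

SEM = SD · √(1 − ρ) = 7.5 × √0.337 = 7.5 × 0.5805 = 4.3539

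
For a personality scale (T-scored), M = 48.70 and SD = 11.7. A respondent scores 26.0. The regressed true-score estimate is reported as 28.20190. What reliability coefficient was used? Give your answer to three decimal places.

0.903

T̂ = ρX + (1 − ρ)μ  ⇒  T̂ − μ = ρ(X − μ)
ρ = (T̂ − μ)/(X − μ) = (28.20190 − 48.70) / (26.0 − 48.70) = -20.49810 / -22.70 = 0.90300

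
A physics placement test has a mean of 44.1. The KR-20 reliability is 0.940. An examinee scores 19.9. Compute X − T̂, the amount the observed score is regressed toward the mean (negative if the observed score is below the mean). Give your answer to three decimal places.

-1.452

T̂ = 0.940(19.9) + 0.060(44.1) = 18.7060 + 2.6460 = 21.35200 → 21.3520
X − T̂ = 19.9 − 21.3520 = -1.4520 → -1.452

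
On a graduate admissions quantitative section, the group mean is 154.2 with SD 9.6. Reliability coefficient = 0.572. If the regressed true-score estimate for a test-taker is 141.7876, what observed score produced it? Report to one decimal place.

132.5

T̂ = ρX + (1 − ρ)μ  ⇒  X = (T̂ − (1 − ρ)μ) / ρ
X = (141.7876 − 0.428 × 154.2) / 0.572 = (141.7876 − 65.9976) / 0.572 = 75.7900 / 0.572 = 132.500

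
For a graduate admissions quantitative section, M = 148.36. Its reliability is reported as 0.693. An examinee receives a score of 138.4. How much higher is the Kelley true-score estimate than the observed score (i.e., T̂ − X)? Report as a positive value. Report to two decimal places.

T̂ = 0.693(138.4) + 0.307(148.36) = 95.9112 + 45.54652 = 141.4577 → 141.458
T̂ − X = 141.458 − 138.4 = 3.058 → 3.06

3.06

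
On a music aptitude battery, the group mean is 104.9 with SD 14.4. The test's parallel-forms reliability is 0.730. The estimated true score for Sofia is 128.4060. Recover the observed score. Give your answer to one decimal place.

T̂ = ρX + (1 − ρ)μ  ⇒  X = (T̂ − (1 − ρ)μ) / ρ
X = (128.4060 − 0.270 × 104.9) / 0.730 = (128.4060 − 28.3230) / 0.730 = 100.0830 / 0.730 = 137.100

137.1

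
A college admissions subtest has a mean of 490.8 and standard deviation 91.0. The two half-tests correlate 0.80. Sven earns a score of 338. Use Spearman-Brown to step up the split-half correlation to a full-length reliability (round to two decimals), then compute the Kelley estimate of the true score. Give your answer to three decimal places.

Spearman-Brown: ρ = 2r/(1 + r) = 2(0.80)/(1 + 0.80) = 1.600/1.80 = 0.8889 → 0.89
T̂ = ρX + (1 − ρ)μ
  = 0.89 × 338 + 0.11 × 490.8
  = 300.82 + 53.988
  = 354.8080
  ≈ 354.808

354.808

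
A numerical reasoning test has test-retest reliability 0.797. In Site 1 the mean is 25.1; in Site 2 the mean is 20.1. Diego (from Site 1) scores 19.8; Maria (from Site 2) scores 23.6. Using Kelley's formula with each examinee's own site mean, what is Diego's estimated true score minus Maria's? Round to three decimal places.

-2.014

T̂_Diego = 0.797(19.8) + 0.203(25.1) = 20.87590
T̂_Maria = 0.797(23.6) + 0.203(20.1) = 22.88950
Difference = 20.87590 − 22.88950 = -2.01360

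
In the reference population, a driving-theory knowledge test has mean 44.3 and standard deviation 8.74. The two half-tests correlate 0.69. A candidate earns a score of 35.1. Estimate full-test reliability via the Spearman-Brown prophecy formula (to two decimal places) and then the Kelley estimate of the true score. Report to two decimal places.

Spearman-Brown: ρ = 2r/(1 + r) = 2(0.69)/(1 + 0.69) = 1.380/1.69 = 0.8166 → 0.82
Kelley's formula gives T̂ = 0.82·35.1 + 0.18·44.3 = 28.782 + 7.974 = 36.756.

36.76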